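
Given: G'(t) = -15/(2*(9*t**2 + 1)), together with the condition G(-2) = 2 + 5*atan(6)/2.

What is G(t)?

G(t) = 2 - 5*atan(3*t)/2

Whatever form G(t) takes, its d/dt must return the stated G'(t).
A general antiderivative is -5*atan(3*t)/2 + C.
The condition gives C = 2 + 5*atan(6)/2 - (5*atan(6)/2) = 2.
So G(t) = 2 - 5*atan(3*t)/2.
Check: d/dt[2 - 5*atan(3*t)/2] = -15/(18*t**2 + 2), which equals G'(t).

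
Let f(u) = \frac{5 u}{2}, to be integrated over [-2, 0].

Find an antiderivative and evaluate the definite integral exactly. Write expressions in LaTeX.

Check any antiderivative F(u) by computing F'(u) and comparing it with f(u).
F(u) = \frac{5 u^{2}}{4} is an antiderivative of f.
Check: d/du[\frac{5 u^{2}}{4}] = \frac{5 u}{2} = f(u).
F(0) = 0; F(-2) = 5.
Integral = F(0) - F(-2) = -5.

Antiderivative: F(u) = \frac{5 u^{2}}{4}; value = -5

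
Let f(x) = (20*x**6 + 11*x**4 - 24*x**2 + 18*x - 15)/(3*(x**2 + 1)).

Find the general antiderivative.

F(x) = 4*x**5/3 - x**3 - 5*x + 3*log(x**2 + 1) + C

For F(x) to be correct the identity F'(x) - f(x) = 0 must hold.
Check: d/dx[4*x**5/3 - x**3 - 5*x + 3*log(x**2 + 1)] = (20*x**6 + 11*x**4 - 24*x**2 + 18*x - 15)/(3*x**2 + 3), which equals f(x).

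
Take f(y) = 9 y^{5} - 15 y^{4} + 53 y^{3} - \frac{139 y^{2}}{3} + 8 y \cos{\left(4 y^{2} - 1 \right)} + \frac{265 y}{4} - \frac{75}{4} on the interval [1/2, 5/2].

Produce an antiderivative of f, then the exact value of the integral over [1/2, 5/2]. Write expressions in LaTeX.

Integrate term by term and add the pieces.
F(y) = \frac{3 y^{6}}{2} - 3 y^{5} + \frac{53 y^{4}}{4} - \frac{139 y^{3}}{9} + \frac{265 y^{2}}{8} - \frac{75 y}{4} + \sin{\left(4 y^{2} - 1 \right)} is an antiderivative of f.
Check: d/dy[\frac{3 y^{6}}{2} - 3 y^{5} + \frac{53 y^{4}}{4} - \frac{139 y^{3}}{9} + \frac{265 y^{2}}{8} - \frac{75 y}{4} + \sin{\left(4 y^{2} - 1 \right)}] = 9 y^{5} - 15 y^{4} + 53 y^{3} - \frac{139 y^{2}}{3} + 8 y \cos{\left(4 y^{2} - 1 \right)} + \frac{265 y}{4} - \frac{75}{4} = f(y).
F(5/2) = \sin{\left(24 \right)} + \frac{587125}{1152}; F(1/2) = - \frac{2611}{1152}.
Integral = F(5/2) - F(1/2) = \sin{\left(24 \right)} + \frac{73717}{144}.

Antiderivative: F(y) = \frac{3 y^{6}}{2} - 3 y^{5} + \frac{53 y^{4}}{4} - \frac{139 y^{3}}{9} + \frac{265 y^{2}}{8} - \frac{75 y}{4} + \sin{\left(4 y^{2} - 1 \right)}; value = \sin{\left(24 \right)} + \frac{73717}{144}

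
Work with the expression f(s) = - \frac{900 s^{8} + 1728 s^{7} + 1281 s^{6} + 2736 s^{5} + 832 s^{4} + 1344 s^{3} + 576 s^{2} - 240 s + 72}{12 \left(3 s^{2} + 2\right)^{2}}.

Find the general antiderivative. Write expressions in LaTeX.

F(s) = - \frac{5 s^{5}}{3} - 4 s^{4} - \frac{s^{3}}{4} - 2 s^{2} - 3 s + \frac{s - 2}{s^{2} + \frac{2}{3}} + C

An antiderivative F(s) passes only if d/ds[F] lands on f(s) exactly.
Check: d/ds[- \frac{5 s^{5}}{3} - 4 s^{4} - \frac{s^{3}}{4} - 2 s^{2} - 3 s + \frac{s - 2}{s^{2} + \frac{2}{3}}] = \frac{- 900 s^{8} - 1728 s^{7} - 1281 s^{6} - 2736 s^{5} - 832 s^{4} - 1344 s^{3} - 576 s^{2} + 240 s - 72}{108 s^{4} + 144 s^{2} + 48}, which equals f(s).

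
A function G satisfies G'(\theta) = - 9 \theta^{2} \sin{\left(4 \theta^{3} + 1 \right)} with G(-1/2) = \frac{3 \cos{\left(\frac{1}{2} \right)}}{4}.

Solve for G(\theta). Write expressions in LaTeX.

G'(\theta) matches the chain-rule pattern g'(h)*h' with inner function h(\theta) = 4 \theta^{3} + 1; substituting u = h(\theta) collapses the integral.
A general antiderivative is \frac{3 \cos{\left(4 \theta^{3} + 1 \right)}}{4} + C.
The condition gives C = \frac{3 \cos{\left(\frac{1}{2} \right)}}{4} - (\frac{3 \cos{\left(\frac{1}{2} \right)}}{4}) = 0.
So G(\theta) = \frac{3 \cos{\left(4 \theta^{3} + 1 \right)}}{4}.
Check: d/d\theta[\frac{3 \cos{\left(4 \theta^{3} + 1 \right)}}{4}] = - 9 \theta^{2} \sin{\left(4 \theta^{3} + 1 \right)} = G'(\theta).

G(\theta) = \frac{3 \cos{\left(4 \theta^{3} + 1 \right)}}{4}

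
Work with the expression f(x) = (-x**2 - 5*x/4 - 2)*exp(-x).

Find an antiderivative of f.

An antiderivative is F(x) = (4*x**2 + 13*x + 21)*exp(-x)/4.

Recognize the product-rule pattern: f = u'v + uv' with u = x**2 + 13*x/4 + 21/4, v = exp(-x), so integration by parts undoes it.
Check: d/dx[(4*x**2 + 13*x + 21)*exp(-x)/4] = (-4*x**2 - 5*x - 8)*exp(-x)/4, which equals f(x).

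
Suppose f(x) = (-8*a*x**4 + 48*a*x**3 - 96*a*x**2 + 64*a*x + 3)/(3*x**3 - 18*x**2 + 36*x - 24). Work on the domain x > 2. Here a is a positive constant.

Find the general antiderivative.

F(x) = -4*a*x**2/3 - 2/(4*x**2 - 16*x + 16) + C

Check any antiderivative F(x) by computing F'(x) and comparing it with f(x).
Check: d/dx[-4*a*x**2/3 - 2/(4*x**2 - 16*x + 16)] = (-8*a*x**4 + 48*a*x**3 - 96*a*x**2 + 64*a*x + 3)/(3*x**3 - 18*x**2 + 36*x - 24) = f(x).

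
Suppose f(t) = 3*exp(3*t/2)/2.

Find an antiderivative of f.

An antiderivative is F(t) = exp(3*t/2).

Differentiate the proposed F(t) back; it has to land on f(t) exactly.
Check: d/dt[exp(3*t/2)] = 3*exp(3*t/2)/2 = f(t).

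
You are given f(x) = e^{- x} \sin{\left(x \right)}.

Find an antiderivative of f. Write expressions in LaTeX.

An antiderivative is F(x) = - \frac{e^{- x} \sin{\left(x \right)}}{2} - \frac{e^{- x} \cos{\left(x \right)}}{2}.

Since d/dx undoes antidifferentiation here, F'(x) = f(x) is required of F(x).
Check: d/dx[- \frac{e^{- x} \sin{\left(x \right)}}{2} - \frac{e^{- x} \cos{\left(x \right)}}{2}] = e^{- x} \sin{\left(x \right)} = f(x).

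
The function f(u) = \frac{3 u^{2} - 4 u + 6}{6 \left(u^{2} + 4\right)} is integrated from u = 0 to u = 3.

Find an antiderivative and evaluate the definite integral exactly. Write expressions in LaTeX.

Antiderivative: F(u) = \frac{u}{2} - \frac{\log{\left(u^{2} + 4 \right)}}{3} - \frac{\operatorname{atan}{\left(\frac{u}{2} \right)}}{2}; value = - \frac{\log{\left(13 \right)}}{3} - \frac{\operatorname{atan}{\left(\frac{3}{2} \right)}}{2} + \frac{\log{\left(4 \right)}}{3} + \frac{3}{2}

For F(u) to be correct the identity F'(u) - f(u) = 0 must hold.
F(u) = \frac{u}{2} - \frac{\log{\left(u^{2} + 4 \right)}}{3} - \frac{\operatorname{atan}{\left(\frac{u}{2} \right)}}{2} is an antiderivative of f.
Check: d/du[\frac{u}{2} - \frac{\log{\left(u^{2} + 4 \right)}}{3} - \frac{\operatorname{atan}{\left(\frac{u}{2} \right)}}{2}] = \frac{3 u^{2} - 4 u + 6}{6 u^{2} + 24}, which equals f(u).
F(3) = - \frac{\log{\left(13 \right)}}{3} - \frac{\operatorname{atan}{\left(\frac{3}{2} \right)}}{2} + \frac{3}{2}; F(0) = - \frac{\log{\left(4 \right)}}{3}.
Integral = F(3) - F(0) = - \frac{\log{\left(13 \right)}}{3} - \frac{\operatorname{atan}{\left(\frac{3}{2} \right)}}{2} + \frac{\log{\left(4 \right)}}{3} + \frac{3}{2}.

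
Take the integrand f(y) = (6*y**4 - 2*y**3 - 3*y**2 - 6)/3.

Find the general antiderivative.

Differentiate the proposed F(y) back; it has to land on f(y) exactly.
Check: d/dy[y*(12*y**4 - 5*y**3 - 10*y**2 - 60)/30] = 2*y**4 - 2*y**3/3 - y**2 - 2, which equals f(y).

F(y) = y*(12*y**4 - 5*y**3 - 10*y**2 - 60)/30 + C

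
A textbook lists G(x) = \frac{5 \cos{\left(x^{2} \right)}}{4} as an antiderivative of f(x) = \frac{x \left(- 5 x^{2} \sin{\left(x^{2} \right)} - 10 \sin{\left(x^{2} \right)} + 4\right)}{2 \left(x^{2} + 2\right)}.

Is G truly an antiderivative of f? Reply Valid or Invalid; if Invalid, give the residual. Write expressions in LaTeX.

d/dx[G] = - \frac{5 x \sin{\left(x^{2} \right)}}{2}
d/dx[G] - f(x) = - \frac{2 x}{x^{2} + 2} != 0.

Invalid: d/dx[G] - f = - \frac{2 x}{x^{2} + 2}, which is not 0.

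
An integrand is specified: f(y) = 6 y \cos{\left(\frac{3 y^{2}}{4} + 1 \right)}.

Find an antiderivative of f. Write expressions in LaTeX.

The substitution u = \frac{3 y^{2}}{4} + 1 works: f is exactly (dF/du)*(du/dy) for that inner function.
Check: d/dy[4 \sin{\left(\frac{3 y^{2}}{4} + 1 \right)}] = 6 y \cos{\left(\frac{3 y^{2}}{4} + 1 \right)} = f(y).

An antiderivative is F(y) = 4 \sin{\left(\frac{3 y^{2}}{4} + 1 \right)}.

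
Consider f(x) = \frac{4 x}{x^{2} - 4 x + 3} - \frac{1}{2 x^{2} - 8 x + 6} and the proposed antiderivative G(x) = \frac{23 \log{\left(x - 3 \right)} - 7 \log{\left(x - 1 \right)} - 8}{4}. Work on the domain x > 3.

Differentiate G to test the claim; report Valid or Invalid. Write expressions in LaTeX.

Valid - the claim checks out under differentiation.

d/dx[G] = \frac{8 x - 1}{2 x^{2} - 8 x + 6}
This equals f(x) exactly, so the claim holds.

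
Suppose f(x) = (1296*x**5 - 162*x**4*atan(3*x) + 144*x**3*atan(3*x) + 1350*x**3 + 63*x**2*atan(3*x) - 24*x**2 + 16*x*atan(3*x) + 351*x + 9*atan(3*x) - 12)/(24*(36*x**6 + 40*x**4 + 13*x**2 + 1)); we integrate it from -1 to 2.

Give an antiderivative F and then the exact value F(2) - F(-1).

Any candidate F(x) must reproduce f(x) exactly when differentiated.
F(x) = (36*x**2*log(3*x**2 + 1/3) + 9*x*atan(3*x) + 18*log(3*x**2 + 1/3) - 4*atan(3*x))/(48*x**2 + 24) is an antiderivative of f.
Check: d/dx[(36*x**2*log(3*x**2 + 1/3) + 9*x*atan(3*x) + 18*log(3*x**2 + 1/3) - 4*atan(3*x))/(48*x**2 + 24)] = (1296*x**5 - 162*x**4*atan(3*x) + 144*x**3*atan(3*x) + 1350*x**3 + 63*x**2*atan(3*x) - 24*x**2 + 16*x*atan(3*x) + 351*x + 9*atan(3*x) - 12)/(864*x**6 + 960*x**4 + 312*x**2 + 24), which equals f(x).
F(2) = 7*atan(6)/108 + 3*log(37/3)/4; F(-1) = 13*atan(3)/72 + 3*log(10/3)/4.
Integral = F(2) - F(-1) = -3*log(10/3)/4 - 13*atan(3)/72 + 7*atan(6)/108 + 3*log(37/3)/4.

Antiderivative: F(x) = (36*x**2*log(3*x**2 + 1/3) + 9*x*atan(3*x) + 18*log(3*x**2 + 1/3) - 4*atan(3*x))/(48*x**2 + 24); value = -3*log(10/3)/4 - 13*atan(3)/72 + 7*atan(6)/108 + 3*log(37/3)/4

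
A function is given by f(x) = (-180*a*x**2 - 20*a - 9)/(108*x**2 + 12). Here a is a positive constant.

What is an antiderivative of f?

An antiderivative is F(x) = -5*a*x/3 - atan(3*x)/4.

Check any antiderivative F(x) by computing F'(x) and comparing it with f(x).
Check: d/dx[-5*a*x/3 - atan(3*x)/4] = (-180*a*x**2 - 20*a - 9)/(108*x**2 + 12) = f(x).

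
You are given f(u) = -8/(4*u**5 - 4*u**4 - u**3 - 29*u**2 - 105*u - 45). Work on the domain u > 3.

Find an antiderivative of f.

The denominator factors as (u - 3)*(2*u + 1)*(2*u + 3)*(u**2 + 5); partial fractions split f into directly integrable pieces: -4*(41*u + 11)/(4263*(u**2 + 5)) - 32/(261*(2*u + 3)) + 32/(147*(2*u + 1)) - 4/(441*(u - 3)).
Check: d/du[-4*log(u - 3)/441 + 16*log(u + 1/2)/147 - 16*log(u + 3/2)/261 - 82*log(u**2 + 5)/4263 - 44*sqrt(5)*atan(sqrt(5)*u/5)/21315] = -8/(4*u**5 - 4*u**4 - u**3 - 29*u**2 - 105*u - 45) = f(u).

An antiderivative is F(u) = -4*log(u - 3)/441 + 16*log(u + 1/2)/147 - 16*log(u + 3/2)/261 - 82*log(u**2 + 5)/4263 - 44*sqrt(5)*atan(sqrt(5)*u/5)/21315.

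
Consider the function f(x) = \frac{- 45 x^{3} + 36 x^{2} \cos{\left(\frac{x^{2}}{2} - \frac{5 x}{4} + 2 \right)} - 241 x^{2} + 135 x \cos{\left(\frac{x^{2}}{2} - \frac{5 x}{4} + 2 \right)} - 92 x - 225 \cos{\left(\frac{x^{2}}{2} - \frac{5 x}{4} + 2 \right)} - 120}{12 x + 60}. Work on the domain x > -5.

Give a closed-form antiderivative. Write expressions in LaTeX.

An antiderivative is F(x) = - \frac{5 x^{3}}{4} - \frac{2 x^{2}}{3} - x - 5 \log{\left(\frac{x}{2} + \frac{5}{2} \right)} + 3 \sin{\left(\frac{x^{2}}{2} - \frac{5 x}{4} + 2 \right)}.

For F(x) to be correct the identity F'(x) - f(x) = 0 must hold.
Check: d/dx[- \frac{5 x^{3}}{4} - \frac{2 x^{2}}{3} - x - 5 \log{\left(\frac{x}{2} + \frac{5}{2} \right)} + 3 \sin{\left(\frac{x^{2}}{2} - \frac{5 x}{4} + 2 \right)}] = \frac{- 45 x^{3} + 36 x^{2} \cos{\left(\frac{x^{2}}{2} - \frac{5 x}{4} + 2 \right)} - 241 x^{2} + 135 x \cos{\left(\frac{x^{2}}{2} - \frac{5 x}{4} + 2 \right)} - 92 x - 225 \cos{\left(\frac{x^{2}}{2} - \frac{5 x}{4} + 2 \right)} - 120}{12 x + 60} = f(x).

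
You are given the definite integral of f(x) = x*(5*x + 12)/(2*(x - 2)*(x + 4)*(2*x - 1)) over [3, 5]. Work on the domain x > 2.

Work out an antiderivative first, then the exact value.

Antiderivative: F(x) = (132*log(x - 2) - 29*log(x - 1/2) + 32*log(x + 4))/108; value = -8*log(7)/27 - 29*log(9/2)/108 + 29*log(5/2)/108 + 8*log(9)/27 + 11*log(3)/9

The denominator factors as 2*(x - 2)*(x + 4)*(2*x - 1); partial fractions split f into directly integrable pieces: -29/(54*(2*x - 1)) + 8/(27*(x + 4)) + 11/(9*(x - 2)).
F(x) = (132*log(x - 2) - 29*log(x - 1/2) + 32*log(x + 4))/108 is an antiderivative of f.
Check: d/dx[(132*log(x - 2) - 29*log(x - 1/2) + 32*log(x + 4))/108] = (5*x**2 + 12*x)/(4*x**3 + 6*x**2 - 36*x + 16), which equals f(x).
F(5) = -29*log(9/2)/108 + 8*log(9)/27 + 11*log(3)/9; F(3) = -29*log(5/2)/108 + 8*log(7)/27.
Integral = F(5) - F(3) = -8*log(7)/27 - 29*log(9/2)/108 + 29*log(5/2)/108 + 8*log(9)/27 + 11*log(3)/9.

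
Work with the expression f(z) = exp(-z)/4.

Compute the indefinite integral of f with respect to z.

Recover f(z) by differentiating a candidate F(z); any mismatch rules it out.
Check: d/dz[-exp(-z)/4] = exp(-z)/4 = f(z).

F(z) = -exp(-z)/4 + C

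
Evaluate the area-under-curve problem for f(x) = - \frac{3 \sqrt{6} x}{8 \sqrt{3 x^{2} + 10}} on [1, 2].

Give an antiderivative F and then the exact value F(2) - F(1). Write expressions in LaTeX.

The substitution u = \frac{x^{2}}{2} + \frac{5}{3} works: f is exactly (dF/du)*(du/dx) for that inner function.
F(x) = - \frac{\sqrt{6} \sqrt{3 x^{2} + 10}}{8} is an antiderivative of f.
Check: d/dx[- \frac{\sqrt{6} \sqrt{3 x^{2} + 10}}{8}] = - \frac{3 \sqrt{6} x}{8 \sqrt{3 x^{2} + 10}} = f(x).
F(2) = - \frac{\sqrt{33}}{4}; F(1) = - \frac{\sqrt{78}}{8}.
Integral = F(2) - F(1) = - \frac{\sqrt{33}}{4} + \frac{\sqrt{78}}{8}.

Antiderivative: F(x) = - \frac{\sqrt{6} \sqrt{3 x^{2} + 10}}{8}; value = - \frac{\sqrt{33}}{4} + \frac{\sqrt{78}}{8}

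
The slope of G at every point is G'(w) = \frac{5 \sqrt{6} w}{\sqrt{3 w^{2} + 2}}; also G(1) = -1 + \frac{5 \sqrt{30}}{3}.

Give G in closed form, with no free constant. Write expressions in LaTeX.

G'(w) matches the chain-rule pattern g'(h)*h' with inner function h(w) = 2 w^{2} + \frac{4}{3}; substituting u = h(w) collapses the integral.
A general antiderivative is 5 \sqrt{2 w^{2} + \frac{4}{3}} + C.
The condition gives C = -1 + \frac{5 \sqrt{30}}{3} - (\frac{5 \sqrt{30}}{3}) = -1.
So G(w) = 5 \sqrt{2 w^{2} + \frac{4}{3}} - 1.
Check: d/dw[5 \sqrt{2 w^{2} + \frac{4}{3}} - 1] = \frac{5 \sqrt{6} w}{\sqrt{3 w^{2} + 2}} = G'(w).

G(w) = 5 \sqrt{2 w^{2} + \frac{4}{3}} - 1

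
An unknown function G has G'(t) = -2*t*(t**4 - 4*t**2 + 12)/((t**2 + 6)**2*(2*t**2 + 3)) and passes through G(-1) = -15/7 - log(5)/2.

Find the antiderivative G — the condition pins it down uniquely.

Differentiate the proposed G(t) back; it has to land on the given G'(t).
A general antiderivative is -log(2*t**2 + 3)/2 - 4/(t**2/2 + 3) + C.
The condition gives C = -15/7 - log(5)/2 - (-8/7 - log(5)/2) = -1.
So G(t) = -(t**2*log(2*t**2 + 3) + 2*t**2 + 6*log(2*t**2 + 3) + 28)/(2*(t**2 + 6)).
Check: d/dt[-(t**2*log(2*t**2 + 3) + 2*t**2 + 6*log(2*t**2 + 3) + 28)/(2*(t**2 + 6))] = (-2*t**5 + 8*t**3 - 24*t)/(2*t**6 + 27*t**4 + 108*t**2 + 108), which equals G'(t).

G(t) = -(t**2*log(2*t**2 + 3) + 2*t**2 + 6*log(2*t**2 + 3) + 28)/(2*(t**2 + 6))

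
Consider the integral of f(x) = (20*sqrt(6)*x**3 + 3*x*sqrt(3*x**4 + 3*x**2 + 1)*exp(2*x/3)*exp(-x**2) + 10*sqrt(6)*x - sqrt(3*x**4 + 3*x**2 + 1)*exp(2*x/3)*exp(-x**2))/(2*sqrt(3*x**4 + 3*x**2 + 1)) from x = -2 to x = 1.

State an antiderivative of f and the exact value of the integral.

Antiderivative: F(x) = (20*sqrt(6)*sqrt(3*x**4 + 3*x**2 + 1) - 9*exp(-x**2 + 2*x/3))/12; value = -5*sqrt(366)/3 - 3*exp(-1/3)/4 + 3*exp(-16/3)/4 + 5*sqrt(42)/3

Since d/dx undoes antidifferentiation here, F'(x) = f(x) is required of F(x).
F(x) = (20*sqrt(6)*sqrt(3*x**4 + 3*x**2 + 1) - 9*exp(-x**2 + 2*x/3))/12 is an antiderivative of f.
Check: d/dx[(20*sqrt(6)*sqrt(3*x**4 + 3*x**2 + 1) - 9*exp(-x**2 + 2*x/3))/12] = (20*sqrt(6)*x**3 + 3*x*sqrt(3*x**4 + 3*x**2 + 1)*exp(2*x/3)*exp(-x**2) + 10*sqrt(6)*x - sqrt(3*x**4 + 3*x**2 + 1)*exp(2*x/3)*exp(-x**2))/(2*sqrt(3*x**4 + 3*x**2 + 1)) = f(x).
F(1) = -3*exp(-1/3)/4 + 5*sqrt(42)/3; F(-2) = -3*exp(-16/3)/4 + 5*sqrt(366)/3.
Integral = F(1) - F(-2) = -5*sqrt(366)/3 - 3*exp(-1/3)/4 + 3*exp(-16/3)/4 + 5*sqrt(42)/3.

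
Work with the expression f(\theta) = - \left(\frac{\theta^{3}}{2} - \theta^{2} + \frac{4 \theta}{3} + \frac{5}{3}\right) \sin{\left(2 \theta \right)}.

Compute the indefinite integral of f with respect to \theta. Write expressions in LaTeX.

A candidate is checked by its d/d\theta: the result must match f(\theta).
Check: d/d\theta[\frac{12 \theta^{3} \cos{\left(2 \theta \right)} - 18 \theta^{2} \sin{\left(2 \theta \right)} - 24 \theta^{2} \cos{\left(2 \theta \right)} + 24 \theta \sin{\left(2 \theta \right)} + 14 \theta \cos{\left(2 \theta \right)} - 7 \sin{\left(2 \theta \right)} + 52 \cos{\left(2 \theta \right)}}{48}] = - \frac{\theta^{3} \sin{\left(2 \theta \right)}}{2} + \theta^{2} \sin{\left(2 \theta \right)} - \frac{4 \theta \sin{\left(2 \theta \right)}}{3} - \frac{5 \sin{\left(2 \theta \right)}}{3}, which equals f(\theta).

F(\theta) = \frac{12 \theta^{3} \cos{\left(2 \theta \right)} - 18 \theta^{2} \sin{\left(2 \theta \right)} - 24 \theta^{2} \cos{\left(2 \theta \right)} + 24 \theta \sin{\left(2 \theta \right)} + 14 \theta \cos{\left(2 \theta \right)} - 7 \sin{\left(2 \theta \right)} + 52 \cos{\left(2 \theta \right)}}{48} + C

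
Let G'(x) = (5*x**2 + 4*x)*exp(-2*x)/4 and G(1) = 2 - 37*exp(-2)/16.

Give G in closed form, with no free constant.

G'(x) has the shape u'v + uv' for u = -5*x**2/8 - 9*x/8 - 9/16 and v = exp(-2*x) — it is the derivative of the product u*v.
A general antiderivative is (-10*x**2 - 18*x - 9)*exp(-2*x)/16 + C.
The condition gives C = 2 - 37*exp(-2)/16 - (-37*exp(-2)/16) = 2.
So G(x) = -5*x**2*exp(-2*x)/8 - 9*x*exp(-2*x)/8 + 2 - 9*exp(-2*x)/16.
Check: d/dx[-5*x**2*exp(-2*x)/8 - 9*x*exp(-2*x)/8 + 2 - 9*exp(-2*x)/16] = (5*x**2 + 4*x)*exp(-2*x)/4 = G'(x).

G(x) = -5*x**2*exp(-2*x)/8 - 9*x*exp(-2*x)/8 + 2 - 9*exp(-2*x)/16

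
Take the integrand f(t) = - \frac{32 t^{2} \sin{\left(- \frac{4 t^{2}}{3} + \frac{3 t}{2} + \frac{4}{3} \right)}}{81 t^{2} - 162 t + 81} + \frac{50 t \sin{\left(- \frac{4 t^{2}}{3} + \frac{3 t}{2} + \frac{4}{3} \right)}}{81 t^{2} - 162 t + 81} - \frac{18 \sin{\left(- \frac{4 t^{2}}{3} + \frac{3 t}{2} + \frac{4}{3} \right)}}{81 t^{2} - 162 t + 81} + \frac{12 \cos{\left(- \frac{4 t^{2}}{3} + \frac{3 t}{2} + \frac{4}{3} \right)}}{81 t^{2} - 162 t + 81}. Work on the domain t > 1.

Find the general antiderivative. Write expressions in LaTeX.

F(t) = - \frac{4 \cos{\left(- \frac{4 t^{2}}{3} + \frac{3 t}{2} + \frac{4}{3} \right)}}{9 \left(3 t - 3\right)} + C

f has the shape u'v + uv' for u = - \frac{4}{9 \left(3 t - 3\right)} and v = \cos{\left(- \frac{4 t^{2}}{3} + \frac{3 t}{2} + \frac{4}{3} \right)} — it is the derivative of the product u*v.
Check: d/dt[- \frac{4 \cos{\left(- \frac{4 t^{2}}{3} + \frac{3 t}{2} + \frac{4}{3} \right)}}{9 \left(3 t - 3\right)}] = \frac{- 32 t^{2} \sin{\left(- \frac{4 t^{2}}{3} + \frac{3 t}{2} + \frac{4}{3} \right)} + 50 t \sin{\left(- \frac{4 t^{2}}{3} + \frac{3 t}{2} + \frac{4}{3} \right)} - 18 \sin{\left(- \frac{4 t^{2}}{3} + \frac{3 t}{2} + \frac{4}{3} \right)} + 12 \cos{\left(- \frac{4 t^{2}}{3} + \frac{3 t}{2} + \frac{4}{3} \right)}}{81 t^{2} - 162 t + 81}, which equals f(t).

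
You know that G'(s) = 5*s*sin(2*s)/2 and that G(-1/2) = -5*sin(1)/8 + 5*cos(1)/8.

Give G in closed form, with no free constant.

Recover the given G'(s) by differentiating a candidate G(s); any mismatch rules it out.
A general antiderivative is -5*s*cos(2*s)/4 + 5*sin(2*s)/8 + C.
The condition gives C = -5*sin(1)/8 + 5*cos(1)/8 - (-5*sin(1)/8 + 5*cos(1)/8) = 0.
So G(s) = -5*s*cos(2*s)/4 + 5*sin(2*s)/8.
Check: d/ds[-5*s*cos(2*s)/4 + 5*sin(2*s)/8] = 5*s*sin(2*s)/2 = G'(s).

G(s) = -5*s*cos(2*s)/4 + 5*sin(2*s)/8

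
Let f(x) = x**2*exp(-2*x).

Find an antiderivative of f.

Recognize the product-rule pattern: f = u'v + uv' with u = -x**2/2 - x/2 - 1/4, v = exp(-2*x), so integration by parts undoes it.
Check: d/dx[-x**2*exp(-2*x)/2 - x*exp(-2*x)/2 - exp(-2*x)/4] = x**2*exp(-2*x) = f(x).

An antiderivative is F(x) = -x**2*exp(-2*x)/2 - x*exp(-2*x)/2 - exp(-2*x)/4.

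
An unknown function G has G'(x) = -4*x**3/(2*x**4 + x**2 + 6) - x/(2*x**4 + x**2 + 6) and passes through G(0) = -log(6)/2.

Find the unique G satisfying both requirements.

The substitution u = 2*x**4 + x**2 + 6 works: G'(x) is exactly (dG/du)*(du/dx) for that inner function.
A general antiderivative is -log(2*x**4 + x**2 + 6)/2 + C.
The condition gives C = -log(6)/2 - (-log(6)/2) = 0.
So G(x) = -log(2*x**4 + x**2 + 6)/2.
Check: d/dx[-log(2*x**4 + x**2 + 6)/2] = (-4*x**3 - x)/(2*x**4 + x**2 + 6), which equals G'(x).

G(x) = -log(2*x**4 + x**2 + 6)/2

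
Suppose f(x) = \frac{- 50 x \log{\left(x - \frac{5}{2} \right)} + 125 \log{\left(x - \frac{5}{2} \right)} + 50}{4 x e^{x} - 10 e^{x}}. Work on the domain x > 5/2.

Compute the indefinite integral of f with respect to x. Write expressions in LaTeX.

F(x) = \frac{25 e^{- x} \log{\left(x - \frac{5}{2} \right)}}{2} + C

Recognize the product-rule pattern: f = u'v + uv' with u = \frac{25 e^{- x}}{2}, v = \log{\left(x - \frac{5}{2} \right)}, so integration by parts undoes it.
Check: d/dx[\frac{25 e^{- x} \log{\left(x - \frac{5}{2} \right)}}{2}] = \frac{- 50 x \log{\left(x - \frac{5}{2} \right)} + 125 \log{\left(x - \frac{5}{2} \right)} + 50}{4 x e^{x} - 10 e^{x}} = f(x).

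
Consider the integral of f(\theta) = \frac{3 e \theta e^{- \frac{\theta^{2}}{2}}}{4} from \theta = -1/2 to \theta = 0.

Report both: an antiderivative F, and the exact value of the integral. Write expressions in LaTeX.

The substitution u = 1 - \frac{\theta^{2}}{2} works: f is exactly (dF/du)*(du/d\theta) for that inner function.
F(\theta) = - \frac{3 e e^{- \frac{\theta^{2}}{2}}}{4} is an antiderivative of f.
Check: d/d\theta[- \frac{3 e e^{- \frac{\theta^{2}}{2}}}{4}] = \frac{3 e \theta e^{- \frac{\theta^{2}}{2}}}{4} = f(\theta).
F(0) = - \frac{3 e}{4}; F(-1/2) = - \frac{3 e^{\frac{7}{8}}}{4}.
Integral = F(0) - F(-1/2) = - \frac{3 e}{4} + \frac{3 e^{\frac{7}{8}}}{4}.

Antiderivative: F(\theta) = - \frac{3 e e^{- \frac{\theta^{2}}{2}}}{4}; value = - \frac{3 e}{4} + \frac{3 e^{\frac{7}{8}}}{4}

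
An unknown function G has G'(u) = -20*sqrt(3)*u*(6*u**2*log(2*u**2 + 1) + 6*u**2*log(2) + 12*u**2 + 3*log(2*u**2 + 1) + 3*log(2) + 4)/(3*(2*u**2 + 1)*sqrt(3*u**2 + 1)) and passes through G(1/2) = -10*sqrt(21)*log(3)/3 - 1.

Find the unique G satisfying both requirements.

G(u) = sqrt(3)*(-20*sqrt(3*u**2 + 1)*log(2*u**2 + 1) - 20*sqrt(3*u**2 + 1)*log(2) - sqrt(3))/3

G'(u) has the shape v'r + vr' for v = -10*sqrt(4*u**2 + 4/3) and r = log(4*u**2 + 2) — it is the derivative of the product v*r.
A general antiderivative is -10*sqrt(4*u**2 + 4/3)*log(4*u**2 + 2) + C.
The condition gives C = -10*sqrt(21)*log(3)/3 - 1 - (-10*sqrt(21)*log(3)/3) = -1.
So G(u) = sqrt(3)*(-20*sqrt(3*u**2 + 1)*log(2*u**2 + 1) - 20*sqrt(3*u**2 + 1)*log(2) - sqrt(3))/3.
Check: d/du[sqrt(3)*(-20*sqrt(3*u**2 + 1)*log(2*u**2 + 1) - 20*sqrt(3*u**2 + 1)*log(2) - sqrt(3))/3] = (-120*sqrt(3)*u**3*log(2*u**2 + 1) - 240*sqrt(3)*u**3 - 120*sqrt(3)*u**3*log(2) - 60*sqrt(3)*u*log(2*u**2 + 1) - 80*sqrt(3)*u - 60*sqrt(3)*u*log(2))/(6*u**2*sqrt(3*u**2 + 1) + 3*sqrt(3*u**2 + 1)), which equals G'(u).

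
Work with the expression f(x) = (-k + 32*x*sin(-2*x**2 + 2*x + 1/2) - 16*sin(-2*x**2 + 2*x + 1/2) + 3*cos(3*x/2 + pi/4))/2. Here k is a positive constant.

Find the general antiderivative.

F(x) = -k*x/2 + sin(3*x/2 + pi/4) + 4*cos(-2*x**2 + 2*x + 1/2) + C

Since d/dx undoes antidifferentiation here, F'(x) = f(x) is required of F(x).
Check: d/dx[-k*x/2 + sin(3*x/2 + pi/4) + 4*cos(-2*x**2 + 2*x + 1/2)] = -k/2 + 16*x*sin(-2*x**2 + 2*x + 1/2) - 8*sin(-2*x**2 + 2*x + 1/2) + 3*cos(3*x/2 + pi/4)/2, which equals f(x).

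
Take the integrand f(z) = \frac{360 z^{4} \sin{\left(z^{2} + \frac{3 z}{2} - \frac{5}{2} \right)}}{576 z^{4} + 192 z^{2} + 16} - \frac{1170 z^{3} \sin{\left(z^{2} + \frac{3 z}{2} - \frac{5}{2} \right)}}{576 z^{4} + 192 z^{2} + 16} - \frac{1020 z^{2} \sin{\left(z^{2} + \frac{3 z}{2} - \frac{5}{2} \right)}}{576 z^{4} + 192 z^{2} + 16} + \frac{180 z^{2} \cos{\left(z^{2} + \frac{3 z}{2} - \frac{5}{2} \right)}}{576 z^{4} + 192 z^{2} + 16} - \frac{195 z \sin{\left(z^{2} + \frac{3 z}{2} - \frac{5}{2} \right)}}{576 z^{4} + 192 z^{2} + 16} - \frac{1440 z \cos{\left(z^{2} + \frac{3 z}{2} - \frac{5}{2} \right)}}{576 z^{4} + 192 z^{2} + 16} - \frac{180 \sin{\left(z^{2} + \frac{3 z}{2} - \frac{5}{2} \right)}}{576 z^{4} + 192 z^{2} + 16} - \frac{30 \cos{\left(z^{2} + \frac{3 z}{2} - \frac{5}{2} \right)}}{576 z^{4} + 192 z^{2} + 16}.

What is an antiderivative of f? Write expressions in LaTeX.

The integrand splits into summands that can be handled one at a time.
Check: d/dz[- \frac{5 z \cos{\left(z^{2} + \frac{3 z}{2} - \frac{5}{2} \right)}}{16 z^{2} + \frac{8}{3}} + \frac{5 \cos{\left(z^{2} + \frac{3 z}{2} - \frac{5}{2} \right)}}{4 z^{2} + \frac{2}{3}}] = \frac{360 z^{4} \sin{\left(z^{2} + \frac{3 z}{2} - \frac{5}{2} \right)} - 1170 z^{3} \sin{\left(z^{2} + \frac{3 z}{2} - \frac{5}{2} \right)} - 1020 z^{2} \sin{\left(z^{2} + \frac{3 z}{2} - \frac{5}{2} \right)} + 180 z^{2} \cos{\left(z^{2} + \frac{3 z}{2} - \frac{5}{2} \right)} - 195 z \sin{\left(z^{2} + \frac{3 z}{2} - \frac{5}{2} \right)} - 1440 z \cos{\left(z^{2} + \frac{3 z}{2} - \frac{5}{2} \right)} - 180 \sin{\left(z^{2} + \frac{3 z}{2} - \frac{5}{2} \right)} - 30 \cos{\left(z^{2} + \frac{3 z}{2} - \frac{5}{2} \right)}}{576 z^{4} + 192 z^{2} + 16}, which equals f(z).

An antiderivative is F(z) = - \frac{5 z \cos{\left(z^{2} + \frac{3 z}{2} - \frac{5}{2} \right)}}{16 z^{2} + \frac{8}{3}} + \frac{5 \cos{\left(z^{2} + \frac{3 z}{2} - \frac{5}{2} \right)}}{4 z^{2} + \frac{2}{3}}.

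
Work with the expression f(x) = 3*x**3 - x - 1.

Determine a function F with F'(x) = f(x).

Integrate term by term and add the pieces.
Check: d/dx[3*x**4/4 - x**2/2 - x] = 3*x**3 - x - 1 = f(x).

An antiderivative is F(x) = 3*x**4/4 - x**2/2 - x.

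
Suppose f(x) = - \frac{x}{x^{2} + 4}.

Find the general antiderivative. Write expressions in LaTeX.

The substitution u = \frac{x^{2}}{2} + 2 works: f is exactly (dF/du)*(du/dx) for that inner function.
Check: d/dx[- \frac{\log{\left(\frac{x^{2}}{2} + 2 \right)}}{2}] = - \frac{x}{x^{2} + 4} = f(x).

F(x) = - \frac{\log{\left(\frac{x^{2}}{2} + 2 \right)}}{2} + C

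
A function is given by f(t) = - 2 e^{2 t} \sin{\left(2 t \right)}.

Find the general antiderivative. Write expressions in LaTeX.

F(t) = - \frac{e^{2 t} \sin{\left(2 t \right)}}{2} + \frac{e^{2 t} \cos{\left(2 t \right)}}{2} + C

Whatever form F(t) takes, F'(t) = f(t) is non-negotiable.
Check: d/dt[- \frac{e^{2 t} \sin{\left(2 t \right)}}{2} + \frac{e^{2 t} \cos{\left(2 t \right)}}{2}] = - 2 e^{2 t} \sin{\left(2 t \right)} = f(t).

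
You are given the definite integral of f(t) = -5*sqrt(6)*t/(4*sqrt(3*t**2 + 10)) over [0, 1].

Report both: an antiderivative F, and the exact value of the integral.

The substitution u = t**2/2 + 5/3 works: f is exactly (dF/du)*(du/dt) for that inner function.
F(t) = -5*sqrt(t**2/2 + 5/3)/2 is an antiderivative of f.
Check: d/dt[-5*sqrt(t**2/2 + 5/3)/2] = -5*sqrt(6)*t/(4*sqrt(3*t**2 + 10)) = f(t).
F(1) = -5*sqrt(78)/12; F(0) = -5*sqrt(15)/6.
Integral = F(1) - F(0) = -5*sqrt(78)/12 + 5*sqrt(15)/6.

Antiderivative: F(t) = -5*sqrt(t**2/2 + 5/3)/2; value = -5*sqrt(78)/12 + 5*sqrt(15)/6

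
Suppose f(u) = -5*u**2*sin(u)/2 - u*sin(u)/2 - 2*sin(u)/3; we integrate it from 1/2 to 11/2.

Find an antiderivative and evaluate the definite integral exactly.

Antiderivative: F(u) = (15*u**2*cos(u) - 30*u*sin(u) + 3*u*cos(u) - 3*sin(u) - 26*cos(u))/6; value = 3*sin(1/2) + 83*cos(1/2)/24 - 28*sin(11/2) + 1777*cos(11/2)/24

Integrate term by term and add the pieces.
F(u) = (15*u**2*cos(u) - 30*u*sin(u) + 3*u*cos(u) - 3*sin(u) - 26*cos(u))/6 is an antiderivative of f.
Check: d/du[(15*u**2*cos(u) - 30*u*sin(u) + 3*u*cos(u) - 3*sin(u) - 26*cos(u))/6] = -5*u**2*sin(u)/2 - u*sin(u)/2 - 2*sin(u)/3 = f(u).
F(11/2) = -28*sin(11/2) + 1777*cos(11/2)/24; F(1/2) = -83*cos(1/2)/24 - 3*sin(1/2).
Integral = F(11/2) - F(1/2) = 3*sin(1/2) + 83*cos(1/2)/24 - 28*sin(11/2) + 1777*cos(11/2)/24.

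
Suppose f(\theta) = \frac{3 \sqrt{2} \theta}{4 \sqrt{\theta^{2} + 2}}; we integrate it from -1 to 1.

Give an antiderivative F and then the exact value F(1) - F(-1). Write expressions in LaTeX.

f matches the chain-rule pattern g'(h)*h' with inner function h(\theta) = \frac{\theta^{2}}{2} + 1; substituting u = h(\theta) collapses the integral.
F(\theta) = \frac{3 \sqrt{\frac{\theta^{2}}{2} + 1}}{2} is an antiderivative of f.
Check: d/d\theta[\frac{3 \sqrt{\frac{\theta^{2}}{2} + 1}}{2}] = \frac{3 \sqrt{2} \theta}{4 \sqrt{\theta^{2} + 2}} = f(\theta).
F(1) = \frac{3 \sqrt{6}}{4}; F(-1) = \frac{3 \sqrt{6}}{4}.
Integral = F(1) - F(-1) = 0.

Antiderivative: F(\theta) = \frac{3 \sqrt{\frac{\theta^{2}}{2} + 1}}{2}; value = 0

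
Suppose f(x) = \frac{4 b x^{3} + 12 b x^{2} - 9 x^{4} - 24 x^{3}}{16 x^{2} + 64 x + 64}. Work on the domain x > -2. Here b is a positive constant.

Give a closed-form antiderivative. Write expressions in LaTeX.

An antiderivative is F(x) = - \frac{x^{3} \left(- 2 b + 3 x\right)}{16 \left(x + 2\right)}.

f has the shape u'v + uv' for u = - \frac{1}{2 \left(2 x + 4\right)} and v = - \frac{b x^{3}}{2} + \frac{3 x^{4}}{4} — it is the derivative of the product u*v.
Check: d/dx[- \frac{x^{3} \left(- 2 b + 3 x\right)}{16 \left(x + 2\right)}] = \frac{4 b x^{3} + 12 b x^{2} - 9 x^{4} - 24 x^{3}}{16 x^{2} + 64 x + 64} = f(x).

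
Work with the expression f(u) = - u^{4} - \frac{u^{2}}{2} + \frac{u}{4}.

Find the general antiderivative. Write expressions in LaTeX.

The integrand splits into summands that can be handled one at a time.
Check: d/du[\frac{u^{2} \left(- 24 u^{3} - 20 u + 15\right)}{120}] = - u^{4} - \frac{u^{2}}{2} + \frac{u}{4} = f(u).

F(u) = \frac{u^{2} \left(- 24 u^{3} - 20 u + 15\right)}{120} + C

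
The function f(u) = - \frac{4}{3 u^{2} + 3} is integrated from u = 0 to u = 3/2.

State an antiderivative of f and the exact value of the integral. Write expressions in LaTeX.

Since d/du undoes antidifferentiation here, F'(u) = f(u) is required of F(u).
F(u) = - \frac{4 \operatorname{atan}{\left(u \right)}}{3} is an antiderivative of f.
Check: d/du[- \frac{4 \operatorname{atan}{\left(u \right)}}{3}] = - \frac{4}{3 u^{2} + 3} = f(u).
F(3/2) = - \frac{4 \operatorname{atan}{\left(\frac{3}{2} \right)}}{3}; F(0) = 0.
Integral = F(3/2) - F(0) = - \frac{4 \operatorname{atan}{\left(\frac{3}{2} \right)}}{3}.

Antiderivative: F(u) = - \frac{4 \operatorname{atan}{\left(u \right)}}{3}; value = - \frac{4 \operatorname{atan}{\left(\frac{3}{2} \right)}}{3}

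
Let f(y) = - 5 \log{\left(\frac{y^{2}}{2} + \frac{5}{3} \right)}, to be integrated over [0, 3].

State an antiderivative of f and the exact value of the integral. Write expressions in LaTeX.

For F(y) to be correct the identity F'(y) - f(y) = 0 must hold.
F(y) = - 5 y \log{\left(\frac{y^{2}}{2} + \frac{5}{3} \right)} + 10 y - \frac{10 \sqrt{30} \operatorname{atan}{\left(\frac{\sqrt{30} y}{10} \right)}}{3} is an antiderivative of f.
Check: d/dy[- 5 y \log{\left(\frac{y^{2}}{2} + \frac{5}{3} \right)} + 10 y - \frac{10 \sqrt{30} \operatorname{atan}{\left(\frac{\sqrt{30} y}{10} \right)}}{3}] = - 5 \log{\left(3 y^{2} + 10 \right)} + 5 \log{\left(6 \right)}, which equals f(y).
F(3) = - 15 \log{\left(\frac{37}{6} \right)} - \frac{10 \sqrt{30} \operatorname{atan}{\left(\frac{3 \sqrt{30}}{10} \right)}}{3} + 30; F(0) = 0.
Integral = F(3) - F(0) = - 15 \log{\left(\frac{37}{6} \right)} - \frac{10 \sqrt{30} \operatorname{atan}{\left(\frac{3 \sqrt{30}}{10} \right)}}{3} + 30.

Antiderivative: F(y) = - 5 y \log{\left(\frac{y^{2}}{2} + \frac{5}{3} \right)} + 10 y - \frac{10 \sqrt{30} \operatorname{atan}{\left(\frac{\sqrt{30} y}{10} \right)}}{3}; value = - 15 \log{\left(\frac{37}{6} \right)} - \frac{10 \sqrt{30} \operatorname{atan}{\left(\frac{3 \sqrt{30}}{10} \right)}}{3} + 30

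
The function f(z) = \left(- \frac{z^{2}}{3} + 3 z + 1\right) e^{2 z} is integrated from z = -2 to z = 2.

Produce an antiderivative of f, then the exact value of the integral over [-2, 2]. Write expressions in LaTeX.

f has the shape u'v + uv' for u = - \frac{z^{2}}{6} + \frac{5 z}{3} - \frac{1}{3} and v = e^{2 z} — it is the derivative of the product u*v.
F(z) = - \frac{z^{2} e^{2 z}}{6} + \frac{5 z e^{2 z}}{3} - \frac{e^{2 z}}{3} is an antiderivative of f.
Check: d/dz[- \frac{z^{2} e^{2 z}}{6} + \frac{5 z e^{2 z}}{3} - \frac{e^{2 z}}{3}] = - \frac{z^{2} e^{2 z}}{3} + 3 z e^{2 z} + e^{2 z}, which equals f(z).
F(2) = \frac{7 e^{4}}{3}; F(-2) = - \frac{13}{3 e^{4}}.
Integral = F(2) - F(-2) = \frac{13}{3 e^{4}} + \frac{7 e^{4}}{3}.

Antiderivative: F(z) = - \frac{z^{2} e^{2 z}}{6} + \frac{5 z e^{2 z}}{3} - \frac{e^{2 z}}{3}; value = \frac{13}{3 e^{4}} + \frac{7 e^{4}}{3}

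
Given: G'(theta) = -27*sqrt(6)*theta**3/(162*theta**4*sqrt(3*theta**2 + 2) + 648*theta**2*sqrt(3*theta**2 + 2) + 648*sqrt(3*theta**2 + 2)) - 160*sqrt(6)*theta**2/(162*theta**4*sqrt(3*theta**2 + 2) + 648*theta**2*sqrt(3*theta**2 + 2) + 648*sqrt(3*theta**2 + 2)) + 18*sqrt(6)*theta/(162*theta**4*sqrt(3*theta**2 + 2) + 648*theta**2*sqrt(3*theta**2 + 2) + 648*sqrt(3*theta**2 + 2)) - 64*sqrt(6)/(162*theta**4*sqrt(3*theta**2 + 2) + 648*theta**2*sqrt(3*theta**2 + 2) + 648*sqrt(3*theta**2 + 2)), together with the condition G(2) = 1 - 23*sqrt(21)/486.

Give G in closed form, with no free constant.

G(theta) = (54*sqrt(3)*theta**2 - 16*sqrt(2)*theta*sqrt(3*theta**2 + 2) + 9*sqrt(2)*sqrt(3*theta**2 + 2) + 108*sqrt(3))/(54*sqrt(3)*theta**2 + 108*sqrt(3))

The integrand splits into summands that can be handled one at a time.
A general antiderivative is -(4*theta/3 - 3/4)*sqrt(2*theta**2 + 4/3)/(3*(3*theta**2/2 + 3)) + C.
The condition gives C = 1 - 23*sqrt(21)/486 - (-23*sqrt(21)/486) = 1.
So G(theta) = (54*sqrt(3)*theta**2 - 16*sqrt(2)*theta*sqrt(3*theta**2 + 2) + 9*sqrt(2)*sqrt(3*theta**2 + 2) + 108*sqrt(3))/(54*sqrt(3)*theta**2 + 108*sqrt(3)).
Check: d/dtheta[(54*sqrt(3)*theta**2 - 16*sqrt(2)*theta*sqrt(3*theta**2 + 2) + 9*sqrt(2)*sqrt(3*theta**2 + 2) + 108*sqrt(3))/(54*sqrt(3)*theta**2 + 108*sqrt(3))] = (-27*sqrt(6)*theta**3 - 160*sqrt(6)*theta**2 + 18*sqrt(6)*theta - 64*sqrt(6))/(162*theta**4*sqrt(3*theta**2 + 2) + 648*theta**2*sqrt(3*theta**2 + 2) + 648*sqrt(3*theta**2 + 2)), which equals G'(theta).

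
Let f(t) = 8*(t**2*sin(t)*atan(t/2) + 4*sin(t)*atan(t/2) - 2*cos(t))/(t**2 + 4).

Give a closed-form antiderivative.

Recognize the product-rule pattern: f = u'v + uv' with u = -8*atan(t/2), v = cos(t), so integration by parts undoes it.
Check: d/dt[-8*cos(t)*atan(t/2)] = (8*t**2*sin(t)*atan(t/2) + 32*sin(t)*atan(t/2) - 16*cos(t))/(t**2 + 4), which equals f(t).

An antiderivative is F(t) = -8*cos(t)*atan(t/2).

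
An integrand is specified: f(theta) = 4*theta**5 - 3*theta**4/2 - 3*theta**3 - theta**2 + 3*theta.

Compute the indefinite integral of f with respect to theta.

F(theta) = 2*theta**6/3 - 3*theta**5/10 - 3*theta**4/4 - theta**3/3 + 3*theta**2/2 + C

Integrate term by term and add the pieces.
Check: d/dtheta[2*theta**6/3 - 3*theta**5/10 - 3*theta**4/4 - theta**3/3 + 3*theta**2/2] = 4*theta**5 - 3*theta**4/2 - 3*theta**3 - theta**2 + 3*theta = f(theta).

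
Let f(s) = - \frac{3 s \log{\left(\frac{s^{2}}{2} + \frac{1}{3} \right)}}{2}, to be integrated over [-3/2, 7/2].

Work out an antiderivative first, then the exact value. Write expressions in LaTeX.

Antiderivative: F(s) = - \frac{3 s^{2} \log{\left(3 s^{2} + 2 \right)}}{4} + \frac{3 s^{2}}{4} + \frac{3 s^{2} \log{\left(6 \right)}}{4} - \frac{\log{\left(3 s^{2} + 2 \right)}}{2}; value = - \frac{147 \log{\left(\frac{155}{24} \right)}}{16} - \frac{\log{\left(\frac{155}{4} \right)}}{2} + \frac{27 \log{\left(\frac{35}{24} \right)}}{16} + \frac{\log{\left(\frac{35}{4} \right)}}{2} + \frac{15}{2}

A candidate is checked by its d/ds: the result must match f(s).
F(s) = - \frac{3 s^{2} \log{\left(3 s^{2} + 2 \right)}}{4} + \frac{3 s^{2}}{4} + \frac{3 s^{2} \log{\left(6 \right)}}{4} - \frac{\log{\left(3 s^{2} + 2 \right)}}{2} is an antiderivative of f.
Check: d/ds[- \frac{3 s^{2} \log{\left(3 s^{2} + 2 \right)}}{4} + \frac{3 s^{2}}{4} + \frac{3 s^{2} \log{\left(6 \right)}}{4} - \frac{\log{\left(3 s^{2} + 2 \right)}}{2}] = - \frac{3 s \log{\left(3 s^{2} + 2 \right)}}{2} + \frac{3 s \log{\left(6 \right)}}{2}, which equals f(s).
F(7/2) = - \frac{155 \log{\left(\frac{155}{4} \right)}}{16} + \frac{147}{16} + \frac{147 \log{\left(6 \right)}}{16}; F(-3/2) = - \frac{35 \log{\left(\frac{35}{4} \right)}}{16} + \frac{27}{16} + \frac{27 \log{\left(6 \right)}}{16}.
Integral = F(7/2) - F(-3/2) = - \frac{147 \log{\left(\frac{155}{24} \right)}}{16} - \frac{\log{\left(\frac{155}{4} \right)}}{2} + \frac{27 \log{\left(\frac{35}{24} \right)}}{16} + \frac{\log{\left(\frac{35}{4} \right)}}{2} + \frac{15}{2}.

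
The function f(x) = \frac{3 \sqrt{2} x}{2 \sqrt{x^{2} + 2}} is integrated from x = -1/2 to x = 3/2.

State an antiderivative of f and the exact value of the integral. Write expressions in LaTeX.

f matches the chain-rule pattern g'(h)*h' with inner function h(x) = 2 x^{2} + 4; substituting u = h(x) collapses the integral.
F(x) = \frac{3 \sqrt{2} \sqrt{x^{2} + 2}}{2} is an antiderivative of f.
Check: d/dx[\frac{3 \sqrt{2} \sqrt{x^{2} + 2}}{2}] = \frac{3 \sqrt{2} x}{2 \sqrt{x^{2} + 2}} = f(x).
F(3/2) = \frac{3 \sqrt{34}}{4}; F(-1/2) = \frac{9 \sqrt{2}}{4}.
Integral = F(3/2) - F(-1/2) = - \frac{9 \sqrt{2}}{4} + \frac{3 \sqrt{34}}{4}.

Antiderivative: F(x) = \frac{3 \sqrt{2} \sqrt{x^{2} + 2}}{2}; value = - \frac{9 \sqrt{2}}{4} + \frac{3 \sqrt{34}}{4}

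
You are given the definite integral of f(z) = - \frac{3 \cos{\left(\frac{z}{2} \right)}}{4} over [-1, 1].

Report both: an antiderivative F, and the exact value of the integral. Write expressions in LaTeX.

Antiderivative: F(z) = - \frac{3 \sin{\left(\frac{z}{2} \right)}}{2}; value = - 3 \sin{\left(\frac{1}{2} \right)}

Check any antiderivative F(z) by computing F'(z) and comparing it with f(z).
F(z) = - \frac{3 \sin{\left(\frac{z}{2} \right)}}{2} is an antiderivative of f.
Check: d/dz[- \frac{3 \sin{\left(\frac{z}{2} \right)}}{2}] = - \frac{3 \cos{\left(\frac{z}{2} \right)}}{4} = f(z).
F(1) = - \frac{3 \sin{\left(\frac{1}{2} \right)}}{2}; F(-1) = \frac{3 \sin{\left(\frac{1}{2} \right)}}{2}.
Integral = F(1) - F(-1) = - 3 \sin{\left(\frac{1}{2} \right)}.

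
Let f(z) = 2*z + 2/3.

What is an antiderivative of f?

An antiderivative is F(z) = (3*z**2 + 2*z + 12)/3.

Any candidate F(z) must reproduce f(z) exactly when differentiated.
Check: d/dz[(3*z**2 + 2*z + 12)/3] = 2*z + 2/3 = f(z).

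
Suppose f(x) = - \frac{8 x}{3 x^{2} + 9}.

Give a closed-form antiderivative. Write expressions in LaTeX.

f matches the chain-rule pattern g'(h)*h' with inner function h(x) = x^{2} + 3; substituting u = h(x) collapses the integral.
Check: d/dx[- \frac{4 \log{\left(x^{2} + 3 \right)}}{3}] = - \frac{8 x}{3 x^{2} + 9} = f(x).

An antiderivative is F(x) = - \frac{4 \log{\left(x^{2} + 3 \right)}}{3}.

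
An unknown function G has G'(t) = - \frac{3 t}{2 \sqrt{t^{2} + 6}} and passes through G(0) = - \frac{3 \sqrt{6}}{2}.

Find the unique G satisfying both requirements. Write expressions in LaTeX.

The substitution u = t^{2} + 6 works: G'(t) is exactly (dG/du)*(du/dt) for that inner function.
A general antiderivative is - \frac{3 \sqrt{t^{2} + 6}}{2} + C.
The condition gives C = - \frac{3 \sqrt{6}}{2} - (- \frac{3 \sqrt{6}}{2}) = 0.
So G(t) = - \frac{3 \sqrt{t^{2} + 6}}{2}.
Check: d/dt[- \frac{3 \sqrt{t^{2} + 6}}{2}] = - \frac{3 t}{2 \sqrt{t^{2} + 6}} = G'(t).

G(t) = - \frac{3 \sqrt{t^{2} + 6}}{2}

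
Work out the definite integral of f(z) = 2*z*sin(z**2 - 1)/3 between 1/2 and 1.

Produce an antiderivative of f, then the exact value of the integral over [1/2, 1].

The substitution u = z**2 - 1 works: f is exactly (dF/du)*(du/dz) for that inner function.
F(z) = -cos(z**2 - 1)/3 is an antiderivative of f.
Check: d/dz[-cos(z**2 - 1)/3] = 2*z*sin(z**2 - 1)/3 = f(z).
F(1) = -1/3; F(1/2) = -cos(3/4)/3.
Integral = F(1) - F(1/2) = -1/3 + cos(3/4)/3.

Antiderivative: F(z) = -cos(z**2 - 1)/3; value = -1/3 + cos(3/4)/3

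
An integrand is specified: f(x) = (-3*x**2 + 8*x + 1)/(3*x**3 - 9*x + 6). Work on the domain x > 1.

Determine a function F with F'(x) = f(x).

A first test for any F(x): its x-derivative must equal f(x) identically.
Check: d/dx[-log(2*x + 4) - 4/(3*(2*x - 2))] = (-3*x**2 + 8*x + 1)/(3*x**3 - 9*x + 6) = f(x).

An antiderivative is F(x) = -log(2*x + 4) - 4/(3*(2*x - 2)).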